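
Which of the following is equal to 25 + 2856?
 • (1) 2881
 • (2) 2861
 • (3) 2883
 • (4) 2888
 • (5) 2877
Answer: 1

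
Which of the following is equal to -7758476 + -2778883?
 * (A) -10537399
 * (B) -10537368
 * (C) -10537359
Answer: C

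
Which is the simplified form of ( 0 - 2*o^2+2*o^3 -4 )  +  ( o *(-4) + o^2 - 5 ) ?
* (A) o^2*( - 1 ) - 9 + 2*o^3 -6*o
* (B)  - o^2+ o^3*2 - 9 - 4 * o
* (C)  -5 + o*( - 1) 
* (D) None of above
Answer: B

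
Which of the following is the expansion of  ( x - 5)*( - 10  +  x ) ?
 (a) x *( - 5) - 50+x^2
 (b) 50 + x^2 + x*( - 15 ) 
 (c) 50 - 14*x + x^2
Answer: b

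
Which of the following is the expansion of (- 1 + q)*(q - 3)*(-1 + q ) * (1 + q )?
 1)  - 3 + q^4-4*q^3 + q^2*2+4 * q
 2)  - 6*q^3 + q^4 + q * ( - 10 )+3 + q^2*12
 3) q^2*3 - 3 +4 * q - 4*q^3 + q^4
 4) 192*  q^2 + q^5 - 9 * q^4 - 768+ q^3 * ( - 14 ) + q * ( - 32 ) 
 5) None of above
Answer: 1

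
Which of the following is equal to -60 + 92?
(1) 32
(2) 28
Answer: 1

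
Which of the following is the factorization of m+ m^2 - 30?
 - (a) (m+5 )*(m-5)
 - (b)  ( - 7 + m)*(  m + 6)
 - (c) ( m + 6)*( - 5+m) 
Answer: c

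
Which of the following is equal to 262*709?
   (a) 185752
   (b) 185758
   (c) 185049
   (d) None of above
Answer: b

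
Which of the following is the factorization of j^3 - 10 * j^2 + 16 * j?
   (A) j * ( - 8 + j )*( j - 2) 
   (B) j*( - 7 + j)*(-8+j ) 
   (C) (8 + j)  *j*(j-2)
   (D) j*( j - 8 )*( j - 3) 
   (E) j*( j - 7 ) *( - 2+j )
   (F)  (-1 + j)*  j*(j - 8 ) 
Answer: A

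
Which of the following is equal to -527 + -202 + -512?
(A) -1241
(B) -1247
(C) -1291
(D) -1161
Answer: A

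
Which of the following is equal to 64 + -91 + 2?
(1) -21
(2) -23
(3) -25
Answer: 3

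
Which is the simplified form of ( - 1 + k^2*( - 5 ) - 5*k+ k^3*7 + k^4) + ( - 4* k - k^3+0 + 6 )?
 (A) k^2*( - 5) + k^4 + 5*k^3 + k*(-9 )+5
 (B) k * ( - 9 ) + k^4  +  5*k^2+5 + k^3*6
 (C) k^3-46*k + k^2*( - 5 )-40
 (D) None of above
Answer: D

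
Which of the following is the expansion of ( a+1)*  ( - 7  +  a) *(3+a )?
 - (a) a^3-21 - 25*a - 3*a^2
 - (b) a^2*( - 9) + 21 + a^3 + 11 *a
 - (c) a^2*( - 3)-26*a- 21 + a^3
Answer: a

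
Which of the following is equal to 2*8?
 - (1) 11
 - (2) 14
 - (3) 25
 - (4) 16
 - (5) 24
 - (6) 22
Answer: 4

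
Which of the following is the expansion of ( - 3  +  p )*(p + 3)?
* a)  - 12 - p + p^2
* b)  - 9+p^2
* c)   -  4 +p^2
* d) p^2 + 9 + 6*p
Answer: b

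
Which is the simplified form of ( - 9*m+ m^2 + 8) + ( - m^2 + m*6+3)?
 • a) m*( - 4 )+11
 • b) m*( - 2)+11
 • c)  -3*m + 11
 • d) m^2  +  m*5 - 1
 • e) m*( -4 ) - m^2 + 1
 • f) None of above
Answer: c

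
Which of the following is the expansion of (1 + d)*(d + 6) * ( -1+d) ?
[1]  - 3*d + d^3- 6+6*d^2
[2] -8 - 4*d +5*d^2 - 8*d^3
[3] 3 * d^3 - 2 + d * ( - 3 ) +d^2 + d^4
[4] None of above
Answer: 4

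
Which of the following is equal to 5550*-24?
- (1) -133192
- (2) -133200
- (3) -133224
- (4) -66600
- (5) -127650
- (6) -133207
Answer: 2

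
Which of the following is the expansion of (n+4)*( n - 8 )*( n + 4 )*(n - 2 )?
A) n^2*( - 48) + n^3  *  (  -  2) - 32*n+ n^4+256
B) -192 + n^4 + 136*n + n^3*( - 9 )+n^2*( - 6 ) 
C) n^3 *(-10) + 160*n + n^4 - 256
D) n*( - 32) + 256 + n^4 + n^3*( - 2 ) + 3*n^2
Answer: A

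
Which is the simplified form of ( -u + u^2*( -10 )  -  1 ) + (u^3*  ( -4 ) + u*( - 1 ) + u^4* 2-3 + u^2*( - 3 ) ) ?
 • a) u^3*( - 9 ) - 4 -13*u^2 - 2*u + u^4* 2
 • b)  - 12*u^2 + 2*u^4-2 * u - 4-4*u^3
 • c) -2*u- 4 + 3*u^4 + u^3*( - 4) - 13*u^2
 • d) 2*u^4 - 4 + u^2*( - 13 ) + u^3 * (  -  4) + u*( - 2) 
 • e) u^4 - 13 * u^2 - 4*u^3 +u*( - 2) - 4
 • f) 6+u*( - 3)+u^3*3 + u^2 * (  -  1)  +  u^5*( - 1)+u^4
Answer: d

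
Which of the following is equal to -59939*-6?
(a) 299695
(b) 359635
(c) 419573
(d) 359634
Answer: d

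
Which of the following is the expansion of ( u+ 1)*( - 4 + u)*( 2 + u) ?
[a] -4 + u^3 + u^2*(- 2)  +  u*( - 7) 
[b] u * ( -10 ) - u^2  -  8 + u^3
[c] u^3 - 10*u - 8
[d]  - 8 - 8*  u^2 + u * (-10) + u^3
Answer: b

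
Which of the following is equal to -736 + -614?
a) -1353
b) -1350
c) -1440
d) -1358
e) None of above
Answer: b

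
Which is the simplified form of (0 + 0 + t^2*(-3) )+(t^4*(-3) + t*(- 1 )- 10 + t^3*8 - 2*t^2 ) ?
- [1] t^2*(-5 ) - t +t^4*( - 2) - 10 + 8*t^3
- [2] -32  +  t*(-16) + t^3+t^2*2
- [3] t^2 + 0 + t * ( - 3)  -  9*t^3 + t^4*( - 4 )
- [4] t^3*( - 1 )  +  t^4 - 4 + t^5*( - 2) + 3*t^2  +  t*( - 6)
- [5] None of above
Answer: 5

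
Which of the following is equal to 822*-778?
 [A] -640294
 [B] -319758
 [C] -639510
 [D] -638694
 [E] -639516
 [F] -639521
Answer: E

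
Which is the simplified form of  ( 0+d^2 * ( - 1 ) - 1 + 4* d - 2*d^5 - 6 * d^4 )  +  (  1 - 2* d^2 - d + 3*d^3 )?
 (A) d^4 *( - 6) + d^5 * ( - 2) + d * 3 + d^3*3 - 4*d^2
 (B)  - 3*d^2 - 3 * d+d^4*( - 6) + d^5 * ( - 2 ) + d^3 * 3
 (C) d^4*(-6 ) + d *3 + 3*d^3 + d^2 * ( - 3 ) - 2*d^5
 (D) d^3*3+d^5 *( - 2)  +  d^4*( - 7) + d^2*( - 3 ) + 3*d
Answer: C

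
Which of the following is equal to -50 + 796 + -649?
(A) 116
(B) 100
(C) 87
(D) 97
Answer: D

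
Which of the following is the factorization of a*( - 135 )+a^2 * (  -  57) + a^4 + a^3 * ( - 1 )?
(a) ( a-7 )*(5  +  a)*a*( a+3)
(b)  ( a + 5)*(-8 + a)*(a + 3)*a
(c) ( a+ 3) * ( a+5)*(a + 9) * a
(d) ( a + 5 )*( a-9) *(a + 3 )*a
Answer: d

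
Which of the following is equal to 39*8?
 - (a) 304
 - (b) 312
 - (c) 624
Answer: b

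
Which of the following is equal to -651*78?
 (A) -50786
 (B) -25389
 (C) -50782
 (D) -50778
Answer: D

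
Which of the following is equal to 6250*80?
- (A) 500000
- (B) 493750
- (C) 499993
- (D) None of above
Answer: A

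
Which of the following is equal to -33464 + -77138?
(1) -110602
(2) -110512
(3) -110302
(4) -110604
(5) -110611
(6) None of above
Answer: 1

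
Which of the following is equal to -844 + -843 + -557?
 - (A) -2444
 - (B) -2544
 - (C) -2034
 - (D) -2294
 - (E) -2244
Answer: E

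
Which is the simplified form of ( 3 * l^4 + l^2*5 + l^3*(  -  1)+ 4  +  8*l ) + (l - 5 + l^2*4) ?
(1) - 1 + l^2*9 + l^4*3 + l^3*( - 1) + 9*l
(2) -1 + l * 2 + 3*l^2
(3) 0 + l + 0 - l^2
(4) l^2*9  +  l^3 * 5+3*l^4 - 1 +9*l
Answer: 1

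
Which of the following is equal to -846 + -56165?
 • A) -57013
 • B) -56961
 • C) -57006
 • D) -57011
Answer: D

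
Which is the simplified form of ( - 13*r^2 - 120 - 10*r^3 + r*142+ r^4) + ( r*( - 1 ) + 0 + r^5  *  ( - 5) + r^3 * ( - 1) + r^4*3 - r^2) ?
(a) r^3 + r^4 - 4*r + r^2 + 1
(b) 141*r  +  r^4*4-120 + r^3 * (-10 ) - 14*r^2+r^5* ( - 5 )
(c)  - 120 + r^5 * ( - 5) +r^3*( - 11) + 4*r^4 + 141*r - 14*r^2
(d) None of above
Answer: c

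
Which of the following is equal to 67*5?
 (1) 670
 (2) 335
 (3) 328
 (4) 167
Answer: 2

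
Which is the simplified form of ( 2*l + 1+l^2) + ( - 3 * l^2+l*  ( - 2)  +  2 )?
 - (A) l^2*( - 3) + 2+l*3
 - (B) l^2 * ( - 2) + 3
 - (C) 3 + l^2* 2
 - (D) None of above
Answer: B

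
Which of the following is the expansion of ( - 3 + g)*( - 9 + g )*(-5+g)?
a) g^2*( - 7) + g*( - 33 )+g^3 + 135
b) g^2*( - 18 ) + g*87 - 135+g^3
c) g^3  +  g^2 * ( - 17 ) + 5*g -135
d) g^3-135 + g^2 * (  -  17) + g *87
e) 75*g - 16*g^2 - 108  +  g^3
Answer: d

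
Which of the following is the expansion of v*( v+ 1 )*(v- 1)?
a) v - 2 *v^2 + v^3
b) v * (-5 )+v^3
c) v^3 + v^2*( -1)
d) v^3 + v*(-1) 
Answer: d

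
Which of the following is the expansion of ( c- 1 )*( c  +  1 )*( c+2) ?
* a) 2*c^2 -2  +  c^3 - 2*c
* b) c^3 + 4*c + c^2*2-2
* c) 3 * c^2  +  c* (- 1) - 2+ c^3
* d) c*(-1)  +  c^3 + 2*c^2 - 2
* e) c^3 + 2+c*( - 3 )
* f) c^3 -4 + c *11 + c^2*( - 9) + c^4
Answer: d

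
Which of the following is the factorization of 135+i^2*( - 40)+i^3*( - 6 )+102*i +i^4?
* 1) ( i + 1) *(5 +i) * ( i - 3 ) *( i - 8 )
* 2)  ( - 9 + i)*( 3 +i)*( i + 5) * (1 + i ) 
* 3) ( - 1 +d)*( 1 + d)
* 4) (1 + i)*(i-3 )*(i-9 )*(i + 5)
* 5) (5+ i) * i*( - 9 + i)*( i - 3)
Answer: 4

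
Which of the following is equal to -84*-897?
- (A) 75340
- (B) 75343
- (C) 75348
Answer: C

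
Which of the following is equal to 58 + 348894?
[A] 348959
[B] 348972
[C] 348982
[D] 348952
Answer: D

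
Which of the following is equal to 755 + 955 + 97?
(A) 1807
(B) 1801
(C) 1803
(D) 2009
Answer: A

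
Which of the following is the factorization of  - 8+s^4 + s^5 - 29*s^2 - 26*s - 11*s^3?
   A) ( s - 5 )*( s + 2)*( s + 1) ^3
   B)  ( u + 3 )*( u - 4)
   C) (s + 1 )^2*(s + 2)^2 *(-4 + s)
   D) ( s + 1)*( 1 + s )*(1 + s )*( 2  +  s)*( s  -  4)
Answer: D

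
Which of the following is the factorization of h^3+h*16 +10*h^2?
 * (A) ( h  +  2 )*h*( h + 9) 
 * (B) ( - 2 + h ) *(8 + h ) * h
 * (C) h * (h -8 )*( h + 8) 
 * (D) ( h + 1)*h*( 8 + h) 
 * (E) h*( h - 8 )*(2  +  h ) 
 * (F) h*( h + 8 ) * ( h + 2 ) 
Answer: F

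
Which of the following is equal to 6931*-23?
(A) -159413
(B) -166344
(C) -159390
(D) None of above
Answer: A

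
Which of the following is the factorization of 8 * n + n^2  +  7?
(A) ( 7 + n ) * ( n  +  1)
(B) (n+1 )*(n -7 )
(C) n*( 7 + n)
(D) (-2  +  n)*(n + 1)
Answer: A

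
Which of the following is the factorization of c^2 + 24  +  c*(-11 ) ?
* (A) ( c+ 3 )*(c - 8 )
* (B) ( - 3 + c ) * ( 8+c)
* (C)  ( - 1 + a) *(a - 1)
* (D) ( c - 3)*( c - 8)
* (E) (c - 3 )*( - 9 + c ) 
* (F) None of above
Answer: D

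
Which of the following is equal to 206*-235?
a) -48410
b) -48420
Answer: a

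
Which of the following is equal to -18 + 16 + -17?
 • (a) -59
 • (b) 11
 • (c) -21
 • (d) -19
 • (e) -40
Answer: d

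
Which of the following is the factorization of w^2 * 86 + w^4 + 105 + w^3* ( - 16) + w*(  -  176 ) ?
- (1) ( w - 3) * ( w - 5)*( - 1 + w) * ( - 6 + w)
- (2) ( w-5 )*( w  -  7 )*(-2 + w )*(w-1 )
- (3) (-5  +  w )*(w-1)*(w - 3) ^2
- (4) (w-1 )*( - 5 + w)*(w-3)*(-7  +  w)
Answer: 4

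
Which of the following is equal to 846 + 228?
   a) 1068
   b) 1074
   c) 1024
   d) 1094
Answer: b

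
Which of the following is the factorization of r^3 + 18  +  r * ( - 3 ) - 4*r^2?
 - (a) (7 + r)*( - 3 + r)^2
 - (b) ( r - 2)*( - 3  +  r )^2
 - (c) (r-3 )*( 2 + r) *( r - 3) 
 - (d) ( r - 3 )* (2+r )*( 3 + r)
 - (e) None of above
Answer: c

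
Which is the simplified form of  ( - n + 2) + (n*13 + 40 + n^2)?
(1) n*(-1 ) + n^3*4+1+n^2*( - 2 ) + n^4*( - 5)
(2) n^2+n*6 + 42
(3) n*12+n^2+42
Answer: 3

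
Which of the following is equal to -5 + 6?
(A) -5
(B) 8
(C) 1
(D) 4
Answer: C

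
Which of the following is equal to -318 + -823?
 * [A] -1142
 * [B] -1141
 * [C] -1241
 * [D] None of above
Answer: B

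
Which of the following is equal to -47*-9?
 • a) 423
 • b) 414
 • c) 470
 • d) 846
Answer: a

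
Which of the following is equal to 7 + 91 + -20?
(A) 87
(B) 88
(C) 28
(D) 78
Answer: D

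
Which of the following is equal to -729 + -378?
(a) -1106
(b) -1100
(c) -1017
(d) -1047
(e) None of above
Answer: e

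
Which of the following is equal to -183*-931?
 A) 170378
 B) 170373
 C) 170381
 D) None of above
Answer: B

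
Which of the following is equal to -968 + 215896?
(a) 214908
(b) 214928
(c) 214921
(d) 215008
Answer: b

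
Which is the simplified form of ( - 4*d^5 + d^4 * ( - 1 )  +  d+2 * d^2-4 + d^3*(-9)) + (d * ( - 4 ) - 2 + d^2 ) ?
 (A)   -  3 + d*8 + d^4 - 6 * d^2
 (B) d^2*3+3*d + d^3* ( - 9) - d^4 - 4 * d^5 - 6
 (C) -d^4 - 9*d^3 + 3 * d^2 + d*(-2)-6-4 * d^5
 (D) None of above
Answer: D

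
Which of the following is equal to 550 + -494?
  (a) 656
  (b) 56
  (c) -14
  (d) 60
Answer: b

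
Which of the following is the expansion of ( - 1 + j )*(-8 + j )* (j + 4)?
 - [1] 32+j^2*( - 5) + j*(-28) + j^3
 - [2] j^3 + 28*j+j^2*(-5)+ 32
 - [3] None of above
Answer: 1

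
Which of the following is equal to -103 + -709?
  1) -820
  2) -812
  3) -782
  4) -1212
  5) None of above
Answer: 2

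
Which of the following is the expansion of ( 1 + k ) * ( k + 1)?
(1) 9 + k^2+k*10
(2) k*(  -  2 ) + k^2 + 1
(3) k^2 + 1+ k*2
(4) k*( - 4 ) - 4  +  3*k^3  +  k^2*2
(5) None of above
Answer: 3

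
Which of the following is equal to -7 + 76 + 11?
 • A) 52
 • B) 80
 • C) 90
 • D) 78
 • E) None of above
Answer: B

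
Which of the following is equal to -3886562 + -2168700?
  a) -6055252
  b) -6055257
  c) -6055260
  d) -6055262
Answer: d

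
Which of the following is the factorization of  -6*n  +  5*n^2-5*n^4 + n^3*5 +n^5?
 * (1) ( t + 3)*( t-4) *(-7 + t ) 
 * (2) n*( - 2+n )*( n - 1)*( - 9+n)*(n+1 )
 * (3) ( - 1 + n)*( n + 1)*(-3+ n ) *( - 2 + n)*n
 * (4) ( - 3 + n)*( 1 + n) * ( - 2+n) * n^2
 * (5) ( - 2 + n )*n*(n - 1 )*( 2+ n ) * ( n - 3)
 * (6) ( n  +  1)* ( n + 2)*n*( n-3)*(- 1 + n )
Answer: 3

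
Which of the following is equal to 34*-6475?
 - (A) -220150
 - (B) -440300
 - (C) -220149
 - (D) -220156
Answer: A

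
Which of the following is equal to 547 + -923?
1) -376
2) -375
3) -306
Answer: 1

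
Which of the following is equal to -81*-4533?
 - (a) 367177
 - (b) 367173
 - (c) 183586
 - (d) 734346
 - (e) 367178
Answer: b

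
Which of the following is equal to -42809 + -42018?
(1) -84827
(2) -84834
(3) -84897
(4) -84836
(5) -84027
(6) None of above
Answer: 1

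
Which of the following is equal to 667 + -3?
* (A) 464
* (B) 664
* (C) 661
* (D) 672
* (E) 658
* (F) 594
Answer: B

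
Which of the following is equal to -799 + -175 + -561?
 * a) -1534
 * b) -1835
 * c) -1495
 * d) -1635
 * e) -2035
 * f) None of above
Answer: f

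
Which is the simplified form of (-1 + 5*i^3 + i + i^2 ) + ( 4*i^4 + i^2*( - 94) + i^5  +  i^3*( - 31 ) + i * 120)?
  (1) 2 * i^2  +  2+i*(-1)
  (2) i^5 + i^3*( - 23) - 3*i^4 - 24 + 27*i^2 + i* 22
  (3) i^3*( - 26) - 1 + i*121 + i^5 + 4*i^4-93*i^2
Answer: 3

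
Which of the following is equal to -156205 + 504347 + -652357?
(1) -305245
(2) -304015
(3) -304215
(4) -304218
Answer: 3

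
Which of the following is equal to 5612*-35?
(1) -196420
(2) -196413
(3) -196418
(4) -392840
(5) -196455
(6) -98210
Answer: 1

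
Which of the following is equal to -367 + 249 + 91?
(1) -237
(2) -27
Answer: 2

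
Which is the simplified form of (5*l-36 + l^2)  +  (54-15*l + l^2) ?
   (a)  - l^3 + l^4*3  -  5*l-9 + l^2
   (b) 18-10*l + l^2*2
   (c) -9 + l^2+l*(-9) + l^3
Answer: b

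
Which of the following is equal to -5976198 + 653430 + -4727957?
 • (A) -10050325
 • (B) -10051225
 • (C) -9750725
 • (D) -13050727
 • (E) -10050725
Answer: E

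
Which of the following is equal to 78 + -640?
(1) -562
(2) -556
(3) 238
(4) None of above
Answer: 1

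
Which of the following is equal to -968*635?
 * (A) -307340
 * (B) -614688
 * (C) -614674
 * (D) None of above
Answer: D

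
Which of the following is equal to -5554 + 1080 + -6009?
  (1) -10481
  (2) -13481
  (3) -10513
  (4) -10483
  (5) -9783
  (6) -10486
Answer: 4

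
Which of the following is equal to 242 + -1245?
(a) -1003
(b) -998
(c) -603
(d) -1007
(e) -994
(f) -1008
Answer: a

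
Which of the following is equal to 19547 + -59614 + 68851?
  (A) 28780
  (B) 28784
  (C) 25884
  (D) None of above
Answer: B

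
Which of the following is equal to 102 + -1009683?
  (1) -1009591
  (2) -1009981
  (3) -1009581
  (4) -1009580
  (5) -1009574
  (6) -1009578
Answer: 3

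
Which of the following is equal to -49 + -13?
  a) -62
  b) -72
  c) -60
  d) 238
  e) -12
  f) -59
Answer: a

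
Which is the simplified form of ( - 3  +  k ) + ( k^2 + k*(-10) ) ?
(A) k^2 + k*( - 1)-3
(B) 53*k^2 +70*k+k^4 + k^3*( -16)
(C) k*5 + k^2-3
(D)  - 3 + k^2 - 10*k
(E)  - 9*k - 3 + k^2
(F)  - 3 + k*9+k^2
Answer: E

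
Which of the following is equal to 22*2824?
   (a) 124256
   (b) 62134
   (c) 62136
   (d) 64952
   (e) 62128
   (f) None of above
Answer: e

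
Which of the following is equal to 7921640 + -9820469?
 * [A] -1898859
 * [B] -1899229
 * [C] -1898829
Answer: C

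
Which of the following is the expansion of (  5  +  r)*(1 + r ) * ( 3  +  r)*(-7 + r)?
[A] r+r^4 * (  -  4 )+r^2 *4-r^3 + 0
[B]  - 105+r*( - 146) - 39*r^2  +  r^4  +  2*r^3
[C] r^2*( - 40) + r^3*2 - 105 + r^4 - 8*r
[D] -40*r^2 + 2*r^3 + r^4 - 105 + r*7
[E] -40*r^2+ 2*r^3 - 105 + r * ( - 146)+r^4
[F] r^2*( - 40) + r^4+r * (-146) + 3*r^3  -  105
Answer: E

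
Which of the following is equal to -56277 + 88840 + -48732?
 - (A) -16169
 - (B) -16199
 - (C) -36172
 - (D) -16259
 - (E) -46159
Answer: A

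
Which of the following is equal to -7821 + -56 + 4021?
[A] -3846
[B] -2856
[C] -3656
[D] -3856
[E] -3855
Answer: D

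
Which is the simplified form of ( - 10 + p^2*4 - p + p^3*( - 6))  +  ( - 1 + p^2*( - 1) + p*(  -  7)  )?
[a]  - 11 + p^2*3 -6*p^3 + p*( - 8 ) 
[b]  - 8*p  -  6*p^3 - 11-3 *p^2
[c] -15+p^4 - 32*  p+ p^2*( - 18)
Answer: a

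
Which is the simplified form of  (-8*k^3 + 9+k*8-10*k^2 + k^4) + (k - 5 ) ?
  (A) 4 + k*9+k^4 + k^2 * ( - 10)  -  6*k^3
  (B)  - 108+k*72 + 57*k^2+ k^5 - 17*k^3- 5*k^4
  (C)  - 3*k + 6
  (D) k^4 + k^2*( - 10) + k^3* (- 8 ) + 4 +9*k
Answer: D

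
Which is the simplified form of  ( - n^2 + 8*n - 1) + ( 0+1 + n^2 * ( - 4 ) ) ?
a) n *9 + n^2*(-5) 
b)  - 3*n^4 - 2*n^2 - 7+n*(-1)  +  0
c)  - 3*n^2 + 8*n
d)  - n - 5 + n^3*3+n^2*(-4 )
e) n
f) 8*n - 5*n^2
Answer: f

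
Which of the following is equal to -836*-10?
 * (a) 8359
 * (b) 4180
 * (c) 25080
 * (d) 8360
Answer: d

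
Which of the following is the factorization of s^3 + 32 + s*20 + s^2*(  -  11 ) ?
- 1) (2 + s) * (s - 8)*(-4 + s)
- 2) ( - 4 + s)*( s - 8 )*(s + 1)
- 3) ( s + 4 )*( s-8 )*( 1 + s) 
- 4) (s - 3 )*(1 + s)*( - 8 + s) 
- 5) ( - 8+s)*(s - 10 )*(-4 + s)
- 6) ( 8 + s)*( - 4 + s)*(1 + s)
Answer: 2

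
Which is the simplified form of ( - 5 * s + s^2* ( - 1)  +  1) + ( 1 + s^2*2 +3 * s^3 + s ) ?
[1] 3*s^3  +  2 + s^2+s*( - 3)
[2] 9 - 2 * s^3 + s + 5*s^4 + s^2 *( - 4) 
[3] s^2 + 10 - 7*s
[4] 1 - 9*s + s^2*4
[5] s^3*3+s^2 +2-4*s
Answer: 5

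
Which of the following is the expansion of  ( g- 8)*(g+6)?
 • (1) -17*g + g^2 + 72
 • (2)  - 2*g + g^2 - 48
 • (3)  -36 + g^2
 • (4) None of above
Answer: 2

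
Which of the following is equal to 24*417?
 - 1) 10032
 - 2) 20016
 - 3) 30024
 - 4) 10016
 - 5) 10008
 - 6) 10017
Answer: 5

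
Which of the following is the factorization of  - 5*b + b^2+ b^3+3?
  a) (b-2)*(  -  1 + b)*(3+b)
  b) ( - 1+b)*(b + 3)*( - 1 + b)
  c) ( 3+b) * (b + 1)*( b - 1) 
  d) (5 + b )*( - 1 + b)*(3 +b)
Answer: b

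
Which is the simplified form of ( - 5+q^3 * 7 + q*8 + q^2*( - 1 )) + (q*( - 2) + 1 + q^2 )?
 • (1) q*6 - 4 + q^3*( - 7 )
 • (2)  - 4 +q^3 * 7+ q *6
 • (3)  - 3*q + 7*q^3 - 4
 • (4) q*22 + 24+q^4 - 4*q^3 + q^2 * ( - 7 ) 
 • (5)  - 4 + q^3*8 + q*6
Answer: 2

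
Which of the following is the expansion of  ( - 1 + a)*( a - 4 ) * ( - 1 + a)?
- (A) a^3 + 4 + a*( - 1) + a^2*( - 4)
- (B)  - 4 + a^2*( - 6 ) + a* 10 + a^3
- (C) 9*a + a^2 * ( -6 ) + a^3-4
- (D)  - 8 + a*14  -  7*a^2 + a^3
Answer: C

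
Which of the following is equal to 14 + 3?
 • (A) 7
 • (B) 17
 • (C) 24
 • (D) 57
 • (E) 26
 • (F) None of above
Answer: B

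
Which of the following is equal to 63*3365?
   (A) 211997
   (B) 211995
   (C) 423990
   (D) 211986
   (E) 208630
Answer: B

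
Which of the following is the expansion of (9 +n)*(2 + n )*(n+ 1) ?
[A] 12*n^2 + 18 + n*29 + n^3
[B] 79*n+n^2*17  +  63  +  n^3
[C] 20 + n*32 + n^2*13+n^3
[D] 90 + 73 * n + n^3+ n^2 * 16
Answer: A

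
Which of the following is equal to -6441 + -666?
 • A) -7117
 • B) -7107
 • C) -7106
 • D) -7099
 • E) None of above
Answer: B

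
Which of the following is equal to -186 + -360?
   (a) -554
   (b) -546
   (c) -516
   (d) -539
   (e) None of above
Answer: b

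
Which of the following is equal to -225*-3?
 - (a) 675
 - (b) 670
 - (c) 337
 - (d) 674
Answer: a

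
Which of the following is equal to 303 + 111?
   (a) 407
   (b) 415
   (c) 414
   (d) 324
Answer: c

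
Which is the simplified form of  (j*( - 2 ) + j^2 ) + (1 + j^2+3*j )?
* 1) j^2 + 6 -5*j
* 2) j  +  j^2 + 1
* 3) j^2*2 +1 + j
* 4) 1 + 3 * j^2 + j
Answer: 3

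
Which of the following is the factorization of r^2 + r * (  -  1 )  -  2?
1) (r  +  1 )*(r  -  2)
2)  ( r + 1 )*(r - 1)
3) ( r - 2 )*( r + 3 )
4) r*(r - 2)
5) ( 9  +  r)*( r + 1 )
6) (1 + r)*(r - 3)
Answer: 1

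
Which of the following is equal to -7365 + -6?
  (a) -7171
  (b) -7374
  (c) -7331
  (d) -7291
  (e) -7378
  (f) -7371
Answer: f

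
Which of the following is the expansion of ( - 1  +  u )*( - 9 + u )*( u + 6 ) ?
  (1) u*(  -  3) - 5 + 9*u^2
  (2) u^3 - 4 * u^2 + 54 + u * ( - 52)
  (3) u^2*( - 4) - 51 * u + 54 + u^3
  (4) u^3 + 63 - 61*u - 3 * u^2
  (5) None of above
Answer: 3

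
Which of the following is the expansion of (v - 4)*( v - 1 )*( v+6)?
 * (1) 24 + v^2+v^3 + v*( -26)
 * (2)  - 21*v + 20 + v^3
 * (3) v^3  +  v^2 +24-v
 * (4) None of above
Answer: 1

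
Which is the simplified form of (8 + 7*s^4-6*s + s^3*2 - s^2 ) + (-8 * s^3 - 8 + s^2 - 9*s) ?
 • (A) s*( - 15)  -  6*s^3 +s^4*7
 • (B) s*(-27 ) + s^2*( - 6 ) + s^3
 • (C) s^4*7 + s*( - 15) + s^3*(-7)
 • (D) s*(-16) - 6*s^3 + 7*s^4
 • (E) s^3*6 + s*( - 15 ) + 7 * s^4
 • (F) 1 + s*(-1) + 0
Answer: A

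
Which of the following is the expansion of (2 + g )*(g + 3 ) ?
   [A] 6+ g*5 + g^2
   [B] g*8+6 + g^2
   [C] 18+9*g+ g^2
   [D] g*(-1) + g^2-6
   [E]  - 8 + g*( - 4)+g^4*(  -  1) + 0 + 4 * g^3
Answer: A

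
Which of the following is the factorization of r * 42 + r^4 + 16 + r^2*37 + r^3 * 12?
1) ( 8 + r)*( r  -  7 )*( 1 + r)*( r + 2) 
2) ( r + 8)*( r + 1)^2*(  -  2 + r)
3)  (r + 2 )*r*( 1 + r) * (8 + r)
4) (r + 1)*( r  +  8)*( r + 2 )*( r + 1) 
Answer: 4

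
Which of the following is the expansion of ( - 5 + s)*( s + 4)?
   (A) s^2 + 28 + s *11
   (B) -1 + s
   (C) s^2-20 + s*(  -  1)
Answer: C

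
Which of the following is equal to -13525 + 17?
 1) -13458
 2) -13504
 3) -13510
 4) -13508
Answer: 4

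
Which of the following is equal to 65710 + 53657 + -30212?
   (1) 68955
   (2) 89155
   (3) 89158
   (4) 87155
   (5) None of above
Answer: 2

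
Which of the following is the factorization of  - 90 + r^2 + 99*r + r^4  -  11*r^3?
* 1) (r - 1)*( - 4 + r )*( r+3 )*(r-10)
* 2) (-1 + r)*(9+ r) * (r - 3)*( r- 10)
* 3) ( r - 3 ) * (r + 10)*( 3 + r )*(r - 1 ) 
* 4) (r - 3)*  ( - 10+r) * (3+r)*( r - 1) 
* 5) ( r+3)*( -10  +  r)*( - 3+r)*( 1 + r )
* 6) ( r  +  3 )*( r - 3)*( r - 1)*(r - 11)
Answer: 4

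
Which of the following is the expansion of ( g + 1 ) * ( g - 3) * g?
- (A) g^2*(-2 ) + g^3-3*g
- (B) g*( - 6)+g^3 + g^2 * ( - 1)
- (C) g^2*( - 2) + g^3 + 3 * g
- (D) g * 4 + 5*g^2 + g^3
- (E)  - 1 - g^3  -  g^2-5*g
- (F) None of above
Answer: A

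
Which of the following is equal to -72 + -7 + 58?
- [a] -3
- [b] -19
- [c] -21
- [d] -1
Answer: c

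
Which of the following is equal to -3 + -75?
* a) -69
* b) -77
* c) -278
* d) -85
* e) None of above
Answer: e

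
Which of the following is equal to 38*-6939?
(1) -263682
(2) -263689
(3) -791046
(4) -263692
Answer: 1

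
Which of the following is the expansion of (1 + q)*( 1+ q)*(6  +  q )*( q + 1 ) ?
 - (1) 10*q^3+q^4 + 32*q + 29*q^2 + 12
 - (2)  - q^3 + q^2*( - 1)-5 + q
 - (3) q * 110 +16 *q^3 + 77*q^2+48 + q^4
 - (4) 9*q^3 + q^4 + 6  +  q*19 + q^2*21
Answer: 4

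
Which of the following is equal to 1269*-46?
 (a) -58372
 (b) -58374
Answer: b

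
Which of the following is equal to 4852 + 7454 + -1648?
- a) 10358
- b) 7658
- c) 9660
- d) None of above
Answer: d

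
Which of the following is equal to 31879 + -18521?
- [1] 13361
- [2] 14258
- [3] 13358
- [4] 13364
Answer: 3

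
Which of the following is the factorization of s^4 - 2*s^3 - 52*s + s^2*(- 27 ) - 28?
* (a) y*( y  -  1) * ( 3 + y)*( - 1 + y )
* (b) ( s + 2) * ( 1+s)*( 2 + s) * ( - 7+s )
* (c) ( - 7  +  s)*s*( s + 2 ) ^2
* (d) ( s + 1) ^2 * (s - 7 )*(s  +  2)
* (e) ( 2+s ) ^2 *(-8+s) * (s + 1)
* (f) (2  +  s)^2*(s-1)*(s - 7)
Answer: b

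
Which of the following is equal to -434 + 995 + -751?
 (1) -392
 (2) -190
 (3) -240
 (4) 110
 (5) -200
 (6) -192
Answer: 2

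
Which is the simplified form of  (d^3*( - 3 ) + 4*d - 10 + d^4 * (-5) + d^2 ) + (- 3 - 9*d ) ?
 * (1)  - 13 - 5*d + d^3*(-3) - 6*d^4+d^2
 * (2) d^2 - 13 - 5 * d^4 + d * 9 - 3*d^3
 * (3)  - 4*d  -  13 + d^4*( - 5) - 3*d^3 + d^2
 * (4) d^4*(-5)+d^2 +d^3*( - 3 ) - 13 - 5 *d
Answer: 4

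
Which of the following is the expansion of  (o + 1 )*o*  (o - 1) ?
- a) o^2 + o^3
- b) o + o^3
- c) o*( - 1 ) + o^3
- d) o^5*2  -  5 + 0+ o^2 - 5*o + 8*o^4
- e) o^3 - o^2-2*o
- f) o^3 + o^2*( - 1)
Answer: c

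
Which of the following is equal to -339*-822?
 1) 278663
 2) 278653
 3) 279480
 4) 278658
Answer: 4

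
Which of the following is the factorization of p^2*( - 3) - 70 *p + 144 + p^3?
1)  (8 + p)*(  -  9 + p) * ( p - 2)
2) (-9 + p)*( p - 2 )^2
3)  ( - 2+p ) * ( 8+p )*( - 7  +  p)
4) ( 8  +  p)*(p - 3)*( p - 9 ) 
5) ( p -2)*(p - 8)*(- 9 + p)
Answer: 1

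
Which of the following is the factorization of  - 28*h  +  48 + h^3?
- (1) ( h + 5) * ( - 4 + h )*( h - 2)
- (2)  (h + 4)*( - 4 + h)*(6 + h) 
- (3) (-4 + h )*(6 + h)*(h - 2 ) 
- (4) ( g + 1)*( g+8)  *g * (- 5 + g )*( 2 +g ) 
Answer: 3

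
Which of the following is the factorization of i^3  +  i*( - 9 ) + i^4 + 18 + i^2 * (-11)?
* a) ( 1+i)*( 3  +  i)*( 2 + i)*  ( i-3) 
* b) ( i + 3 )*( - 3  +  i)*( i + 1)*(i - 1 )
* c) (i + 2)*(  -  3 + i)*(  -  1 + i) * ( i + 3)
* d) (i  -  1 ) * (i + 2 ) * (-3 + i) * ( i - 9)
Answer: c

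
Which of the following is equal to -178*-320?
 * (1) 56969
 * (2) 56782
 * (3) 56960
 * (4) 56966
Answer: 3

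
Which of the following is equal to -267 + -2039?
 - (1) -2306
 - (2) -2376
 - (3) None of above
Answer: 1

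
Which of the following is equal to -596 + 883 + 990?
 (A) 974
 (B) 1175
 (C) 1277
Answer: C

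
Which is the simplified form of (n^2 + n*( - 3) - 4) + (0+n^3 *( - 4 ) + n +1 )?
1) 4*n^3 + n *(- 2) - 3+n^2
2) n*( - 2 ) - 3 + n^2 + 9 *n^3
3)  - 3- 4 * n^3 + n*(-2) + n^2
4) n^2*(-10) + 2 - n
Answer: 3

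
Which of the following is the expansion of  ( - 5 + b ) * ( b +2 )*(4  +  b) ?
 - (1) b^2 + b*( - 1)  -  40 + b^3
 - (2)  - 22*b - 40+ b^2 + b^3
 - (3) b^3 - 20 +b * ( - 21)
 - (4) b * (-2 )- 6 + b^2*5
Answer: 2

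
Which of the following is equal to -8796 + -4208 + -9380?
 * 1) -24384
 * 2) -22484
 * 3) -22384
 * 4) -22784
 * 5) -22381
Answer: 3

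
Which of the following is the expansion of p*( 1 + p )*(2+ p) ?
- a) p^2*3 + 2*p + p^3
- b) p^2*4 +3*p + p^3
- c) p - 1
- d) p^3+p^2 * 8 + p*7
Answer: a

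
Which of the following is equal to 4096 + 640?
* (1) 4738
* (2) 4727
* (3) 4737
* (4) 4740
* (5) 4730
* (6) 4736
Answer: 6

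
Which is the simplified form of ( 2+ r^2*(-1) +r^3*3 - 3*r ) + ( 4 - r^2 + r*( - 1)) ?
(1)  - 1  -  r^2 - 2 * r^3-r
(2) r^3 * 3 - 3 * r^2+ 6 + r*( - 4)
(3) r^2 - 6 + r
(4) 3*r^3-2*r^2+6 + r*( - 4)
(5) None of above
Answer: 4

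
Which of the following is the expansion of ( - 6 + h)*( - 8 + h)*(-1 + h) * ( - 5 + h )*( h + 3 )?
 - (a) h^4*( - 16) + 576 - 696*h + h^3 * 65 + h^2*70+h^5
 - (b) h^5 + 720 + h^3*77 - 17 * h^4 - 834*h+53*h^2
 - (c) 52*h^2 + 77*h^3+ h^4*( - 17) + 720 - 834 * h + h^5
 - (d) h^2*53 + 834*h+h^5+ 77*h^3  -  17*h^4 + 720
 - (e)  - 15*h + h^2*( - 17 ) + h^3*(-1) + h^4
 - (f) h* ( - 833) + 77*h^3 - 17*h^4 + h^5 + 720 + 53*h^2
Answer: b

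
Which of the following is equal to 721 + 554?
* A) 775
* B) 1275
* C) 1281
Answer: B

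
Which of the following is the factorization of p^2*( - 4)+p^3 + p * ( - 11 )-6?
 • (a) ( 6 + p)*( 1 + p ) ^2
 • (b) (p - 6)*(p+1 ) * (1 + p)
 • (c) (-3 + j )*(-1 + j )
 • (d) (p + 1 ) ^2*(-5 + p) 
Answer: b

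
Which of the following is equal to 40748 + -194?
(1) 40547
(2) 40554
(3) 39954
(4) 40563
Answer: 2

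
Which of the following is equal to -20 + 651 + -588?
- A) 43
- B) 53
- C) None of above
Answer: A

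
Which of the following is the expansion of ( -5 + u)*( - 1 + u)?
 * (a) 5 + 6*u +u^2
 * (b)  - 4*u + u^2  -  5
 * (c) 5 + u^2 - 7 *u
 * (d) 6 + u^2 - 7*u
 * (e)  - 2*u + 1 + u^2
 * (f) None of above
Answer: f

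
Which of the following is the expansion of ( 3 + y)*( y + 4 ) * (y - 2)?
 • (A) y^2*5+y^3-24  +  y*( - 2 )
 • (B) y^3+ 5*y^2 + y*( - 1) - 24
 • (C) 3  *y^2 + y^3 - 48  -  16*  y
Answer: A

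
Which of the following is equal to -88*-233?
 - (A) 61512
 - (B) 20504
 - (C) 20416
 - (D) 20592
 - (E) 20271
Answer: B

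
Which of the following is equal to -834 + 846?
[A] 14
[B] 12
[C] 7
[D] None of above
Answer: B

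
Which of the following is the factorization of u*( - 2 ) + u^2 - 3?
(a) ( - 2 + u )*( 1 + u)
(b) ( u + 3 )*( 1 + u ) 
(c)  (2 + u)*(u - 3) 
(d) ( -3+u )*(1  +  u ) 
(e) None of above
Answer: d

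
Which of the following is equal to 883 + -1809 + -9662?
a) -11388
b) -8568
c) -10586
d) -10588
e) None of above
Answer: d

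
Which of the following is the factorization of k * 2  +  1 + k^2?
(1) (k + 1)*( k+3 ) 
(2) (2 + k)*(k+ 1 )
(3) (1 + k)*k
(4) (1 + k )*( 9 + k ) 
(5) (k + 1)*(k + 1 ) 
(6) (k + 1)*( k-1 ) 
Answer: 5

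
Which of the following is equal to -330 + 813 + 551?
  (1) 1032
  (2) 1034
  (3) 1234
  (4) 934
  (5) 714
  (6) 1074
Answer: 2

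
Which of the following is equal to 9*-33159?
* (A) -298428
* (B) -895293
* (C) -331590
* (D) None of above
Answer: D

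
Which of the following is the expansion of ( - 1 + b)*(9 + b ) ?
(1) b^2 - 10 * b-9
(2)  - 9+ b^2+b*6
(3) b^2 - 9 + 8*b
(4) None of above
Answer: 3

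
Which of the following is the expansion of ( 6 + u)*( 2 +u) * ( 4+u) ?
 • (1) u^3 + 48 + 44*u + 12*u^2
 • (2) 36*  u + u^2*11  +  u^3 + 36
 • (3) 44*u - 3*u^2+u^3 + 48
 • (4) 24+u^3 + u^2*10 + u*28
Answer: 1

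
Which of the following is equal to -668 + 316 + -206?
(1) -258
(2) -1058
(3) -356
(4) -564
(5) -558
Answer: 5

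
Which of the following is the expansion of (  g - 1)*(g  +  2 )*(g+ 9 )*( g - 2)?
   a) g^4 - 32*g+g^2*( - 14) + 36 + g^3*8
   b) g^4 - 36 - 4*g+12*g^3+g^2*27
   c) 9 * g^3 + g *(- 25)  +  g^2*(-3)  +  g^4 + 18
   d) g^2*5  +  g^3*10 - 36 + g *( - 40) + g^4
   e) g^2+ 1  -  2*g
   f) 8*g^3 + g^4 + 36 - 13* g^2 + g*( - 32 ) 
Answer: f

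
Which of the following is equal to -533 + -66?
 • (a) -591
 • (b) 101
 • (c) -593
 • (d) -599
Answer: d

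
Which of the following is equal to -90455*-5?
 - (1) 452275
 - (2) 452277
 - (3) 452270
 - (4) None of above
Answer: 1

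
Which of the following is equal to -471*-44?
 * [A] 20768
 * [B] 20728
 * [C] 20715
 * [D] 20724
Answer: D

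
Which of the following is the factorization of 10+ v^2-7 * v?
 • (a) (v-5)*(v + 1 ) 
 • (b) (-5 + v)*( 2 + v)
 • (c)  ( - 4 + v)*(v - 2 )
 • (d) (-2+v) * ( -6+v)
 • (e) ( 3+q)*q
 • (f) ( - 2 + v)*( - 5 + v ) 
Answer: f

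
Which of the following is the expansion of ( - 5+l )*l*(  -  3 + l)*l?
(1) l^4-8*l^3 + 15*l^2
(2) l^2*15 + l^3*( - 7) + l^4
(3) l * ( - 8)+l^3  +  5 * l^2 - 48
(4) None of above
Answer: 1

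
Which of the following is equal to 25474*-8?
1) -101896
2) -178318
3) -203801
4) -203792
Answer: 4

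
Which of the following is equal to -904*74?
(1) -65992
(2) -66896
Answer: 2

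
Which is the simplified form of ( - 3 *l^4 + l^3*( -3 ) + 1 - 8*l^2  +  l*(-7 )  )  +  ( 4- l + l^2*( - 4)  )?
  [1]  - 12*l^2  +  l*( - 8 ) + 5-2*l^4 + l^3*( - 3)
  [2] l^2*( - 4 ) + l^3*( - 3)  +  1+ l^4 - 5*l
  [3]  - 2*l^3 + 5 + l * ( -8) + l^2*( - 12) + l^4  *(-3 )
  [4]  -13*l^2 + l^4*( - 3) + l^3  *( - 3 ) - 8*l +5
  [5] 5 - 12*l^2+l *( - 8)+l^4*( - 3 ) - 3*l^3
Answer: 5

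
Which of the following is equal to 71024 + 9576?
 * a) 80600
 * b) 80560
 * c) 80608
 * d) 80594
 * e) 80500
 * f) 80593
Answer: a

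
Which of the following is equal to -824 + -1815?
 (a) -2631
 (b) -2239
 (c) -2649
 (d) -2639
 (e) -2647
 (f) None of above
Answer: d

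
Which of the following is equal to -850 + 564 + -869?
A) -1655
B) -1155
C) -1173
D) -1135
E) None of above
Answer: B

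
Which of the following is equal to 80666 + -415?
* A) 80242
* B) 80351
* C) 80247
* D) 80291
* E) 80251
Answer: E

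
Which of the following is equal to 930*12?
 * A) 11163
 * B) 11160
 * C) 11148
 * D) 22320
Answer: B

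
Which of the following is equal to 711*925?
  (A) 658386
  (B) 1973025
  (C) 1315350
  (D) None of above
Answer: D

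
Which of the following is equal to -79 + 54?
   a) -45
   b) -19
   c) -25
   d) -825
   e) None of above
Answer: c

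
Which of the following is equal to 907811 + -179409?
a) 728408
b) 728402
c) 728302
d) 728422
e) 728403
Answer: b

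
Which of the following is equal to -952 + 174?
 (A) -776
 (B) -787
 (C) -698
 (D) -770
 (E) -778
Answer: E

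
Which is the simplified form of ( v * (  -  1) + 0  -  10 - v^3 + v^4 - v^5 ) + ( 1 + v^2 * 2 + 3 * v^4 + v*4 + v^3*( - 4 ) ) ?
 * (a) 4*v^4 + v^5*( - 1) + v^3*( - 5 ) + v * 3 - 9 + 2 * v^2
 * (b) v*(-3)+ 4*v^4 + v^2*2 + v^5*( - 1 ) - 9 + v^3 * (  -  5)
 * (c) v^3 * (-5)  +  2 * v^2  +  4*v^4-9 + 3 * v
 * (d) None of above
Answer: a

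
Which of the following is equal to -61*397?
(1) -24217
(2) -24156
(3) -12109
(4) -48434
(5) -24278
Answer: 1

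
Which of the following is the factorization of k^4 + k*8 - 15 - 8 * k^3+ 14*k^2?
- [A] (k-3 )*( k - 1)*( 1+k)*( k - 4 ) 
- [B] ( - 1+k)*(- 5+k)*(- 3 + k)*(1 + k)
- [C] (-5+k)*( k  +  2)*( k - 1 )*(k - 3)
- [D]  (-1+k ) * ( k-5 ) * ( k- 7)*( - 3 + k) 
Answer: B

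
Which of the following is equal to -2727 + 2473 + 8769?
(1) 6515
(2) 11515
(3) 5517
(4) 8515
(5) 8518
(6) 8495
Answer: 4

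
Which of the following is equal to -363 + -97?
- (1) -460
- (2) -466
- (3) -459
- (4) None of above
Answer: 1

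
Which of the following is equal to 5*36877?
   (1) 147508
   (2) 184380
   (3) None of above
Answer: 3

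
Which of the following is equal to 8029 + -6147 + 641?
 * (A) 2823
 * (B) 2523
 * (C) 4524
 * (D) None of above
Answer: B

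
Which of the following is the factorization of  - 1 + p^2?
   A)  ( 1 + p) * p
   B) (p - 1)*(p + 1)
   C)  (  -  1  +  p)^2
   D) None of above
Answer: B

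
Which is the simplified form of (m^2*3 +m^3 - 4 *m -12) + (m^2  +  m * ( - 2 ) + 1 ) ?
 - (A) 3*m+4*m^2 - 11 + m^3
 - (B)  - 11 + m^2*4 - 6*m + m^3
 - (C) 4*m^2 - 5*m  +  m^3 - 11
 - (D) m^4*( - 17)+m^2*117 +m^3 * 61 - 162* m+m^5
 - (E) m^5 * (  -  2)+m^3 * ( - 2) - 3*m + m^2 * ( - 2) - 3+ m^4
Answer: B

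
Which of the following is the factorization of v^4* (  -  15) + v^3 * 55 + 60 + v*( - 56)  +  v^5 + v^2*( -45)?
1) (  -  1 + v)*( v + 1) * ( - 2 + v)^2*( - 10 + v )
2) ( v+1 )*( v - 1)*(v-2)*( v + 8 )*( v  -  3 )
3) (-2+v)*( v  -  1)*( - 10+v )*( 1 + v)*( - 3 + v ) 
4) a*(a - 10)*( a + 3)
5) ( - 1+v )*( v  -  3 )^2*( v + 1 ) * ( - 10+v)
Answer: 3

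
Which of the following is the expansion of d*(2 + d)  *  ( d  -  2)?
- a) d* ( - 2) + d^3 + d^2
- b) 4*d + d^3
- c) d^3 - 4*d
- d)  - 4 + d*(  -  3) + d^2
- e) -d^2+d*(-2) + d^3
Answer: c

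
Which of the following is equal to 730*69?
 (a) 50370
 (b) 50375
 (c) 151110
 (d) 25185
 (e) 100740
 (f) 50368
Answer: a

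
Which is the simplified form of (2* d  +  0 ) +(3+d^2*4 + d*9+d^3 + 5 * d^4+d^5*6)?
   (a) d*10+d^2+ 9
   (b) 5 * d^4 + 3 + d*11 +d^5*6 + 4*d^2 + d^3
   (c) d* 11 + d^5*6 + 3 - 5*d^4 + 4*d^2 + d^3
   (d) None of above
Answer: b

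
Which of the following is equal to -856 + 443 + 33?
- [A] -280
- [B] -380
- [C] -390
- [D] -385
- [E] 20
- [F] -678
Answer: B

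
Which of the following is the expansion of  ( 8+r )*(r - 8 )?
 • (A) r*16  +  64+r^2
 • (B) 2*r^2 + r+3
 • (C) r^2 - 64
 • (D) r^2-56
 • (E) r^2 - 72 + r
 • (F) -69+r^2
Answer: C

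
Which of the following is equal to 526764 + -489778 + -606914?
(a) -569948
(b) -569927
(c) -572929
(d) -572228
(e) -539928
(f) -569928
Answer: f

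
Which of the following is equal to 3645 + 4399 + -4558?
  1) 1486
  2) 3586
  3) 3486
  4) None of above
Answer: 3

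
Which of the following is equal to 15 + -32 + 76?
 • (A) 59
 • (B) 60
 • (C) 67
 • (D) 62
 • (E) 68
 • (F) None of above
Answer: A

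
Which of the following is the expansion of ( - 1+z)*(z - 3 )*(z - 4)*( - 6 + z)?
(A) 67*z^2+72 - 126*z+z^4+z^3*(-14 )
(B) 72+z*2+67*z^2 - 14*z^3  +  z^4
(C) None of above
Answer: A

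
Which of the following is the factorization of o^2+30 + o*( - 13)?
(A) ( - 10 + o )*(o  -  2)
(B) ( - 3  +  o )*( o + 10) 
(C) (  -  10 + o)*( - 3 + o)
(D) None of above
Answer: C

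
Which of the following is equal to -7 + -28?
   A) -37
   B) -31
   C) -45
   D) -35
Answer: D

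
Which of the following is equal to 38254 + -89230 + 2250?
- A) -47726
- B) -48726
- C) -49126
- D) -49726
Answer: B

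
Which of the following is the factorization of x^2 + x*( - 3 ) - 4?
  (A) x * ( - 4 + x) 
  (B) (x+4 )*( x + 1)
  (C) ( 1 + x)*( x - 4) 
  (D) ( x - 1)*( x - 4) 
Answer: C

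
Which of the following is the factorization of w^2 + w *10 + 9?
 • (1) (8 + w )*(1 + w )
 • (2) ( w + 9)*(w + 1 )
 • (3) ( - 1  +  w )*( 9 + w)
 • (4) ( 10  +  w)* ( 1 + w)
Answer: 2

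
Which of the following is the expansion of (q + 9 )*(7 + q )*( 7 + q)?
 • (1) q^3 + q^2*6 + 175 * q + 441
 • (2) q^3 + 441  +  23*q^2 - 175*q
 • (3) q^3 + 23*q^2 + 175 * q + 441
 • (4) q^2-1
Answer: 3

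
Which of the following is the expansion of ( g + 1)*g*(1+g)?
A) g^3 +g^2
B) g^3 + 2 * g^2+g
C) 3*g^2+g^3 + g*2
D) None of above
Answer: B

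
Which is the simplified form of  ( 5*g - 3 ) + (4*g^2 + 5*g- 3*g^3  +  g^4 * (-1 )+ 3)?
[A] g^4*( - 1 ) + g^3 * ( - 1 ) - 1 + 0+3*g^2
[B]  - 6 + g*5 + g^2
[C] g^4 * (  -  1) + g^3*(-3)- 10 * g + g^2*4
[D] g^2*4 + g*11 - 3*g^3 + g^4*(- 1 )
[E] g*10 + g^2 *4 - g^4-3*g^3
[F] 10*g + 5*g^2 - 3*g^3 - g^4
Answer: E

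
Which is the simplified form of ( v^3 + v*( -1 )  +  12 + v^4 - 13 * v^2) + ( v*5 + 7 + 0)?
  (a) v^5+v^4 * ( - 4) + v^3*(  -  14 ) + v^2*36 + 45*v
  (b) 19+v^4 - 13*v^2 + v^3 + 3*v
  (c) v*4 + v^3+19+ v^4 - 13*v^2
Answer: c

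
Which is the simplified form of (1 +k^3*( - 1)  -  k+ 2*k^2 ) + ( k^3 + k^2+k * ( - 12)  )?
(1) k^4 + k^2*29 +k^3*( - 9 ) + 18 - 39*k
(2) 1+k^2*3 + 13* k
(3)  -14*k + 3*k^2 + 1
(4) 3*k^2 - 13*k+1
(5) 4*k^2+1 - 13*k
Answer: 4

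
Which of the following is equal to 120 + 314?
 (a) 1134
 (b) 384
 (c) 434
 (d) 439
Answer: c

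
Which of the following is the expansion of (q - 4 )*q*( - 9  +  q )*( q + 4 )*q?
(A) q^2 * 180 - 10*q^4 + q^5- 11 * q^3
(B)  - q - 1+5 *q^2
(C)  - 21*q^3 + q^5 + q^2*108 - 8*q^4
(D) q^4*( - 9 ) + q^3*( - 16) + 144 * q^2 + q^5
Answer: D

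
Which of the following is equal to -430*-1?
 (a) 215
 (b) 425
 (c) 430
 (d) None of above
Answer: c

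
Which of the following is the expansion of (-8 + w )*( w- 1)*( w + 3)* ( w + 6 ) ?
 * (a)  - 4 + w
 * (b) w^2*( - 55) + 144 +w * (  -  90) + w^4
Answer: b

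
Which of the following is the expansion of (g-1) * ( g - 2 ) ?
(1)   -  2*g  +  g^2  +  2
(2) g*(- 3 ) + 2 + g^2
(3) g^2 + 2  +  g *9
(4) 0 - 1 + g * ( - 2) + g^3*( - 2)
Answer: 2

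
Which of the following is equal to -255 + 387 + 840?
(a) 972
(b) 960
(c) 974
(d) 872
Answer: a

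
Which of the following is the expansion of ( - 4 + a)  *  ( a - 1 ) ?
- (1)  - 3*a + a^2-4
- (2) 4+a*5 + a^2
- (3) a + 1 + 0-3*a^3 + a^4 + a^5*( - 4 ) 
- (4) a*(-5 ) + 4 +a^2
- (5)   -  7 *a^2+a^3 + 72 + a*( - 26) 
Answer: 4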